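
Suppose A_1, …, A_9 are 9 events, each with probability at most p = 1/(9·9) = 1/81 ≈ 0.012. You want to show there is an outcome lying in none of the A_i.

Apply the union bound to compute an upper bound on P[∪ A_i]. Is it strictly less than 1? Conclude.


Union bound: P[∪_{i=1}^{9} A_i] ≤ Σ_i P[A_i] ≤ 9·p = 9·(1/81) = 1/9.
Numerically: 1/9 ≈ 0.111.
Is 1/9 < 1? YES.
Since P[∪ A_i] ≤ 1/9 < 1, the complement has P[∩ A_i^c] ≥ 1 − 1/9 = 8/9 > 0, so some outcome avoids every A_i.

9·p = 1/9 ≈ 0.111; existence CERTIFIED by the union bound.


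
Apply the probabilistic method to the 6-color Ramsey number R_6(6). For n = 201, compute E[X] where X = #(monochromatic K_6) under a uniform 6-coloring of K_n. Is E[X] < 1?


E[X] = C(201, 6) · 6^{1 − 15} = 84944276340 · 6^{−14} = 84944276340/78364164096.
As a reduced fraction: E[X] = 7078689695/6530347008 ≈ 1.0840.
Is E[X] < 1? NO.
Since E[X] ≥ 1, the first-moment bound is inconclusive at n = 201; it does NOT by itself certify R_6(6) > 201.

E[X] = 7078689695/6530347008 ≈ 1.0840; E[X] ≥ 1; first-moment method inconclusive here.


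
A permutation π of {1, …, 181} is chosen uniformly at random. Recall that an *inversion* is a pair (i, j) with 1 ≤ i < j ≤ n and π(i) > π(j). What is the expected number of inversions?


Write X = Σ X_I over the C(181, 2) = 16290 pairs i < j, with X_I the indicator of one inversion.
There are 16290 indicators.
For each fixed pair i < j, the values π(i) and π(j) are two distinct elements of {1, …, 181} in uniformly random order; by symmetry P[π(i) > π(j)] = 1/2.
By linearity: E[X] = 16290 · (1/2) = C(181, 2) · (1/2) = 16290/2 = 8145 ≈ 8145.000000.

E[X] = 8145 = 8145.000000.


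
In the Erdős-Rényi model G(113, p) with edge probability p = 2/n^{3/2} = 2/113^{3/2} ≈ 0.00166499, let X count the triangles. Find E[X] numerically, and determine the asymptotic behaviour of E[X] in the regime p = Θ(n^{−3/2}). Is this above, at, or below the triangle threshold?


Number of potential triangles: C(113, 3) = 234136.
Each occurs with probability p³ ≈ (0.00166499)³ ≈ 4.61569381e-09.
By linearity: E[X] = C(113, 3)·p³ ≈ 234136 · 4.61569381e-09 ≈ 0.001081.
Since α = 3/2 > 1, p = c/n^{3/2} = o(1/n) is below the triangle threshold p ~ 1/n. Asymptotically E[X] ~ (c³/6)·n^{3(1−α)} = (2³/6)·n^{-1.5} → 0, so by Markov's inequality G has no triangles w.h.p.

E[X] ≈ 0.001081; in regime p = Θ(1/n^{3/2}) E[X] tends to 0 (below the triangle threshold p ~ 1/n).


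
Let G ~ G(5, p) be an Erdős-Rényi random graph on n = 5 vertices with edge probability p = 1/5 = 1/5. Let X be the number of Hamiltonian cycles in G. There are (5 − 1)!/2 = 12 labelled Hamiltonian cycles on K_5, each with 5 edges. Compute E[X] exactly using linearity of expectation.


K_5 has (5 − 1)!/2 = 12 labelled Hamiltonian cycles.
For each such Hamiltonian cycle H, let X_H = 1 if all 5 edges of H are present in G. Then P[X_H = 1] = p^{5} = (1/5)^{5} = 1/3125.
By linearity: E[X] = Σ_H E[X_H] = 12 · p^{5} = 12 · 1/3125 = 12/3125.
Numerically: E[X] ≈ 0.00384.

E[X] = 12 · (1/5)^{5} = 12/3125 ≈ 0.00384.


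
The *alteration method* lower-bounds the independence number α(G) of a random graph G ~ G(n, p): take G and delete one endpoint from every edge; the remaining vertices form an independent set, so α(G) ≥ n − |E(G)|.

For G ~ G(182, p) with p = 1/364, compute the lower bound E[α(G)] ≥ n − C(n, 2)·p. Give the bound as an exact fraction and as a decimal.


E[|E(G)|] = C(182, 2)·p = 16471 · (1/364) = 181/4.
E[α(G)] ≥ n − E[|E(G)|] = 182 − 181/4 = 547/4.
Numerically: ≈ 136.750000.
(This is only a lower bound; the true E[α(G)] may be larger.)

E[α(G)] ≥ 547/4 ≈ 136.750000.


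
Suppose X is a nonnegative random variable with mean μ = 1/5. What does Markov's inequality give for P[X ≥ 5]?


μ = E[X] = 1/5, a = 5.
Markov: P[X ≥ 5] ≤ μ/a = (1/5)/5 = 1/25.
Numerically: ≈ 0.04000.
(Since a = 5 > μ = 0.20000, the bound 1/25 is < 1 and informative.)

P[X ≥ 5] ≤ 1/25 ≈ 0.04000.


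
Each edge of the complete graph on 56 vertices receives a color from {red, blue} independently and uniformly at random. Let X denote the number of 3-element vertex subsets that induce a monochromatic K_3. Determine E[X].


Let X = Σ_S X_S over the C(56, 3) = 27720 subsets S of size 3, where X_S = 1 if the K_3 on S is monochromatic.
For a fixed S, the K_3 on S has C(3, 2) = 3 edges. P[all 3 edges red] = (1/2)^3, and likewise for blue, so P[monochromatic] = 2·(1/2)^3 = 2^{1 − 3} = 1/4.
By linearity of expectation: E[X] = C(56, 3) · 2^{1 − 3} = 27720 · 1/4 = 6930.
Numerically: E[X] ≈ 6930.00000.

E[X] = C(56,3)·2^(1−C(3,2)) = 6930 ≈ 6930.00000.


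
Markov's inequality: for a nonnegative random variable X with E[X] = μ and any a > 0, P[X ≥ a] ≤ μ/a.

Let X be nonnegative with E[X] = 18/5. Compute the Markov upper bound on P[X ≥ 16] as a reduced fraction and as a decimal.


μ = E[X] = 18/5, a = 16.
Markov: P[X ≥ 16] ≤ μ/a = (18/5)/16 = 9/40.
Numerically: ≈ 0.22500.
(Since a = 16 > μ = 3.60000, the bound 9/40 is < 1 and informative.)

P[X ≥ 16] ≤ 9/40 ≈ 0.22500.


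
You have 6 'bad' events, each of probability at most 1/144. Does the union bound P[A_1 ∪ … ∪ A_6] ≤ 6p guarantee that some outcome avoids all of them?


Union bound: P[∪_{i=1}^{6} A_i] ≤ Σ_i P[A_i] ≤ 6·p = 6·(1/144) = 1/24.
Numerically: 1/24 ≈ 0.0417.
Is 1/24 < 1? YES.
Since P[∪ A_i] ≤ 1/24 < 1, the complement has P[∩ A_i^c] ≥ 1 − 1/24 = 23/24 > 0, so some outcome avoids every A_i.

6·p = 1/24 ≈ 0.0417; existence CERTIFIED by the union bound.


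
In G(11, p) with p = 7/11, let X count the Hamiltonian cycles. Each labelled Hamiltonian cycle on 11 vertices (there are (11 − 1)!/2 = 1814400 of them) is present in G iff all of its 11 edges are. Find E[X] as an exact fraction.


K_11 has (11 − 1)!/2 = 1814400 labelled Hamiltonian cycles.
For each such Hamiltonian cycle H, let X_H = 1 if all 11 edges of H are present in G. Then P[X_H = 1] = p^{11} = (7/11)^{11} = 1977326743/285311670611.
By linearity of expectation: E[X] = Σ_H E[X_H] = 1814400 · p^{11} = 1814400 · 1977326743/285311670611 = 3587661642499200/285311670611.
Numerically: E[X] ≈ 12575.

E[X] = 1814400 · (7/11)^{11} = 3587661642499200/285311670611 ≈ 12575.


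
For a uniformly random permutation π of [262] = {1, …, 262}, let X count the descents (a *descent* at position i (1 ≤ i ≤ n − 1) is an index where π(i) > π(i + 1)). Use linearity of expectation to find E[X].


Write X = Σ X_I over i = 1, …, 261, with X_I the indicator of one descent.
There are 261 indicators.
For each fixed i, the pair (π(i), π(i+1)) is a uniformly random ordered pair of distinct values from {1, …, 262}; by symmetry P[π(i) > π(i+1)] = 1/2.
By linearity: E[X] = 261 · (1/2) = (262 − 1) · (1/2) = 261/2 ≈ 130.5000.

E[X] = 261/2 = 130.5000.


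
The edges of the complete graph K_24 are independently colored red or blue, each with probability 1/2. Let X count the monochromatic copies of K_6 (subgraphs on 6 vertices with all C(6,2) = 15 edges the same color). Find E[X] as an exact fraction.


Let X = Σ_S X_S over the C(24, 6) = 134596 subsets S of size 6, where X_S = 1 if the K_6 on S is monochromatic.
For a fixed S, the K_6 on S has C(6, 2) = 15 edges. P[all 15 edges red] = (1/2)^15, and likewise for blue, so P[monochromatic] = 2·(1/2)^15 = 2^{1 − 15} = 1/16384.
By linearity of expectation: E[X] = C(24, 6) · 2^{1 − 15} = 134596 · 1/16384 = 33649/4096.
Numerically: E[X] ≈ 8.215088.

E[X] = C(24,6)·2^(1−C(6,2)) = 33649/4096 ≈ 8.215088.


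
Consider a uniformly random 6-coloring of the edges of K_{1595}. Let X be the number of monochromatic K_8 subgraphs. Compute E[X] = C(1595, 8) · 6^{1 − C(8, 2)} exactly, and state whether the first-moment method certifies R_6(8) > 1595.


E[X] = C(1595, 8) · 6^{1 − 28} = 1020772636343363633895 · 6^{−27} = 1020772636343363633895/1023490369077469249536.
As a reduced fraction: E[X] = 113419181815929292655/113721152119718805504 ≈ 0.997.
Is E[X] < 1? YES.
Since E[X] < 1, there exists a 6-coloring of K_{1595} with no monochromatic K_8; hence R_6(8) > 1595.

E[X] = 113419181815929292655/113721152119718805504 ≈ 0.997; E[X] < 1, so R_6(8) > 1595.


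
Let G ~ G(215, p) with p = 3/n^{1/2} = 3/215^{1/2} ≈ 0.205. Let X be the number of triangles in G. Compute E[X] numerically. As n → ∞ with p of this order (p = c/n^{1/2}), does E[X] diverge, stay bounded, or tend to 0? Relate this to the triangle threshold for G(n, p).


Number of potential triangles: C(215, 3) = 1633355.
Each occurs with probability p³ ≈ (0.205)³ ≈ 8.56458e-03.
By linearity: E[X] = C(215, 3)·p³ ≈ 1633355 · 8.56458e-03 ≈ 13989.000.
Since α = 1/2 < 1, p = c/n^{1/2} ≫ 1/n is above the triangle threshold p ~ 1/n. Asymptotically E[X] ~ (c³/6)·n^{3(1−α)} = (3³/6)·n^{1.5} → ∞; triangles are abundant w.h.p.

E[X] ≈ 13989.000; in regime p = Θ(1/n^{1/2}) E[X] diverges (above the triangle threshold p ~ 1/n).


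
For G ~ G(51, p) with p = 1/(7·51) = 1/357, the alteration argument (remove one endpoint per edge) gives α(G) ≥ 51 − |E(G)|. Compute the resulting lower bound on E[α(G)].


E[|E(G)|] = C(51, 2)·p = 1275 · (1/357) = 25/7.
E[α(G)] ≥ n − E[|E(G)|] = 51 − 25/7 = 332/7.
Numerically: ≈ 47.4286.
(This is only a lower bound; the true E[α(G)] may be larger.)

E[α(G)] ≥ 332/7 ≈ 47.4286.


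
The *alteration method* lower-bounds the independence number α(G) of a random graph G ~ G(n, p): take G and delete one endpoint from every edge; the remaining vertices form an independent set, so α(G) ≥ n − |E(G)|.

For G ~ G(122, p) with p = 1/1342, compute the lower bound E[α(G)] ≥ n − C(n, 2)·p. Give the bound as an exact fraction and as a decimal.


E[|E(G)|] = C(122, 2)·p = 7381 · (1/1342) = 11/2.
E[α(G)] ≥ n − E[|E(G)|] = 122 − 11/2 = 233/2.
Numerically: ≈ 116.500000.
(This is only a lower bound; the true E[α(G)] may be larger.)

E[α(G)] ≥ 233/2 ≈ 116.500000.


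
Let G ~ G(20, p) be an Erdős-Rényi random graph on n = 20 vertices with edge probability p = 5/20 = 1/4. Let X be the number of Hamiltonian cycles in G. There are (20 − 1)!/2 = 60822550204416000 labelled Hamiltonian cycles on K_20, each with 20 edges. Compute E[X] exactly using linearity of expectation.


K_20 has (20 − 1)!/2 = 60822550204416000 labelled Hamiltonian cycles.
For each such Hamiltonian cycle H, let X_H = 1 if all 20 edges of H are present in G. Then P[X_H = 1] = p^{20} = (1/4)^{20} = 1/1099511627776.
By linearity: E[X] = Σ_H E[X_H] = 60822550204416000 · p^{20} = 60822550204416000 · 1/1099511627776 = 1856156927625/33554432.
Numerically: E[X] ≈ 5.53e+04.

E[X] = 60822550204416000 · (1/4)^{20} = 1856156927625/33554432 ≈ 5.53e+04.


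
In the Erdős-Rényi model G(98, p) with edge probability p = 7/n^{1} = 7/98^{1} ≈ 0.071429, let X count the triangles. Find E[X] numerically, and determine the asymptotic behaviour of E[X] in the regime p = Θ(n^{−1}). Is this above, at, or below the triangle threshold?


Number of potential triangles: C(98, 3) = 152096.
Each occurs with probability p³ ≈ (0.071429)³ ≈ 3.6443149e-04.
By linearity: E[X] = C(98, 3)·p³ ≈ 152096 · 3.6443149e-04 ≈ 55.42857.
Here α = 1, so p = 7/n is exactly at the triangle threshold p ~ 1/n. Asymptotically E[X] → c³/6 = 7³/6 = 343/6 ≈ 57.16667, a bounded constant. In this regime the triangle count is asymptotically Poisson(c³/6).

E[X] ≈ 55.42857; in regime p = Θ(1/n^{1}) E[X] stays bounded (at the triangle threshold p ~ 1/n).


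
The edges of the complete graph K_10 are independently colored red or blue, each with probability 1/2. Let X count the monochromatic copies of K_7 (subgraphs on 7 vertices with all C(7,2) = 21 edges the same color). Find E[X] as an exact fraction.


Let X = Σ_S X_S over the C(10, 7) = 120 subsets S of size 7, where X_S = 1 if the K_7 on S is monochromatic.
For a fixed S, the K_7 on S has C(7, 2) = 21 edges. P[all 21 edges red] = (1/2)^21, and likewise for blue, so P[monochromatic] = 2·(1/2)^21 = 2^{1 − 21} = 1/1048576.
By linearity of expectation: E[X] = C(10, 7) · 2^{1 − 21} = 120 · 1/1048576 = 15/131072.
Numerically: E[X] ≈ 0.000114.

E[X] = C(10,7)·2^(1−C(7,2)) = 15/131072 ≈ 0.000114.


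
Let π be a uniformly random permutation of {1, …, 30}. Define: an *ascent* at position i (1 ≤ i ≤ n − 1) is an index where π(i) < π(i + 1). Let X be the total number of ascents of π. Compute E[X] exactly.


Write X = Σ X_I over i = 1, …, 29, with X_I the indicator of one ascent.
There are 29 indicators.
For each fixed i, the pair (π(i), π(i+1)) is a uniformly random ordered pair of distinct values from {1, …, 30}; by symmetry P[π(i) < π(i+1)] = 1/2.
By linearity: E[X] = 29 · (1/2) = (30 − 1) · (1/2) = 29/2 ≈ 14.50000.

E[X] = 29/2 = 14.50000.


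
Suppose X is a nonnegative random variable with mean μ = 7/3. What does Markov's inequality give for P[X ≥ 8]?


μ = E[X] = 7/3, a = 8.
Markov: P[X ≥ 8] ≤ μ/a = (7/3)/8 = 7/24.
Numerically: ≈ 0.29167.
(Since a = 8 > μ = 2.33333, the bound 7/24 is < 1 and informative.)

P[X ≥ 8] ≤ 7/24 ≈ 0.29167.


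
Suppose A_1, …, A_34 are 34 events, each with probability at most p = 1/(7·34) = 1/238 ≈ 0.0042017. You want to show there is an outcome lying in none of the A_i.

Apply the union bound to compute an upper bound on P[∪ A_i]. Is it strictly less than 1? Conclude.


Union bound: P[∪_{i=1}^{34} A_i] ≤ Σ_i P[A_i] ≤ 34·p = 34·(1/238) = 1/7.
Numerically: 1/7 ≈ 0.1428571.
Is 1/7 < 1? YES.
Since P[∪ A_i] ≤ 1/7 < 1, the complement has P[∩ A_i^c] ≥ 1 − 1/7 = 6/7 > 0, so some outcome avoids every A_i.

34·p = 1/7 ≈ 0.1428571; existence CERTIFIED by the union bound.


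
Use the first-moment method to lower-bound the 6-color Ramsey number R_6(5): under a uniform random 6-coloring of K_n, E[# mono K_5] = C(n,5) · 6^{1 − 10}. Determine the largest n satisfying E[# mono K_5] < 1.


We need C(n, 5) · 6^{1 − 10} < 1, i.e. C(n, 5) < 6^{10 − 1} = 10077696.
Check values of n near the boundary:
  n = 64: C(64, 5) = 7624512; 7624512 < 10077696? YES
  n = 65: C(65, 5) = 8259888; 8259888 < 10077696? YES
  n = 66: C(66, 5) = 8936928; 8936928 < 10077696? YES
  n = 67: C(67, 5) = 9657648; 9657648 < 10077696? YES
  n = 68: C(68, 5) = 10424128; 10424128 < 10077696? NO
The largest n with C(n, 5) < 10077696 is n = 67 (where E[X] = 67067/69984 ≈ 0.958). Hence R_6(5) > 67, i.e. R_6(5) ≥ 68.

Largest n = 67; hence R_6(5) > 67.


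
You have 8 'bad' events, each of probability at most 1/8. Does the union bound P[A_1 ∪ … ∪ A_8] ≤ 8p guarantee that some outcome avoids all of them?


Union bound: P[∪_{i=1}^{8} A_i] ≤ Σ_i P[A_i] ≤ 8·p = 8·(1/8) = 1.
Numerically: 1 ≈ 1.00000.
Is 1 < 1? NO.
Since the bound 1 is ≥ 1, the union bound is uninformative here; it does NOT by itself certify existence.

8·p = 1 ≈ 1.00000; existence NOT certified by the union bound.


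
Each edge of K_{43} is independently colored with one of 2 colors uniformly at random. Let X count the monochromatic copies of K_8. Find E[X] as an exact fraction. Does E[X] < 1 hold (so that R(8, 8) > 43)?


E[X] = C(43, 8) · 2^{1 − 28} = 145008513 · 2^{−27} = 145008513/134217728.
As a reduced fraction: E[X] = 145008513/134217728 ≈ 1.08040.
Is E[X] < 1? NO.
Since E[X] ≥ 1, the first-moment bound is inconclusive at n = 43; it does NOT by itself certify R(8, 8) > 43.

E[X] = 145008513/134217728 ≈ 1.08040; E[X] ≥ 1; first-moment method inconclusive here.


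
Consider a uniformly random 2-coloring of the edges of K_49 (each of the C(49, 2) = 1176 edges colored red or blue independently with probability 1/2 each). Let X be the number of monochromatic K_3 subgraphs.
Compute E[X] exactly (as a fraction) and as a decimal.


Let X = Σ_S X_S over the C(49, 3) = 18424 subsets S of size 3, where X_S = 1 if the K_3 on S is monochromatic.
For a fixed S, the K_3 on S has C(3, 2) = 3 edges. P[all 3 edges red] = (1/2)^3, and likewise for blue, so P[monochromatic] = 2·(1/2)^3 = 2^{1 − 3} = 1/4.
By linearity: E[X] = C(49, 3) · 2^{1 − 3} = 18424 · 1/4 = 4606.
Numerically: E[X] ≈ 4606.000.

E[X] = C(49,3)·2^(1−C(3,2)) = 4606 ≈ 4606.000.


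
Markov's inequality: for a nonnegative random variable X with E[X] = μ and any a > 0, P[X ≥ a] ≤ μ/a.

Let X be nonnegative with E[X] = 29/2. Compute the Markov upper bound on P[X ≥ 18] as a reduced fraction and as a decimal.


μ = E[X] = 29/2, a = 18.
Markov: P[X ≥ 18] ≤ μ/a = (29/2)/18 = 29/36.
Numerically: ≈ 0.806.
(Since a = 18 > μ = 14.500, the bound 29/36 is < 1 and informative.)

P[X ≥ 18] ≤ 29/36 ≈ 0.806.


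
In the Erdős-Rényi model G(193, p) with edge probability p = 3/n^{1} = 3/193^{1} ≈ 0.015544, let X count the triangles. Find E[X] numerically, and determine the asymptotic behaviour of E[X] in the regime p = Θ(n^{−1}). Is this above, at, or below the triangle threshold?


Number of potential triangles: C(193, 3) = 1179616.
Each occurs with probability p³ ≈ (0.015544)³ ≈ 3.75570815e-06.
By linearity: E[X] = C(193, 3)·p³ ≈ 1179616 · 3.75570815e-06 ≈ 4.430293.
Here α = 1, so p = 3/n is exactly at the triangle threshold p ~ 1/n. Asymptotically E[X] → c³/6 = 3³/6 = 9/2 ≈ 4.500000, a bounded constant. In this regime the triangle count is asymptotically Poisson(c³/6).

E[X] ≈ 4.430293; in regime p = Θ(1/n^{1}) E[X] stays bounded (at the triangle threshold p ~ 1/n).


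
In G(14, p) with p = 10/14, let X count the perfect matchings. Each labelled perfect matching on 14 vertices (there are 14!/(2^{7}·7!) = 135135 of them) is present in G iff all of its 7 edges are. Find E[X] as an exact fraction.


K_14 has 14!/(2^{7}·7!) = 135135 labelled perfect matchings.
For each such perfect matching H, let X_H = 1 if all 7 edges of H are present in G. Then P[X_H = 1] = p^{7} = (5/7)^{7} = 78125/823543.
Summing the indicators: E[X] = Σ_H E[X_H] = 135135 · p^{7} = 135135 · 78125/823543 = 1508203125/117649.
Numerically: E[X] ≈ 1.282e+04.

E[X] = 135135 · (5/7)^{7} = 1508203125/117649 ≈ 1.282e+04.


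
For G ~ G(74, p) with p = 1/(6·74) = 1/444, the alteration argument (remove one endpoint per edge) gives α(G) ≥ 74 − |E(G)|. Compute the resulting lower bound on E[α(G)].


E[|E(G)|] = C(74, 2)·p = 2701 · (1/444) = 73/12.
E[α(G)] ≥ n − E[|E(G)|] = 74 − 73/12 = 815/12.
Numerically: ≈ 67.9167.
(This is only a lower bound; the true E[α(G)] may be larger.)

E[α(G)] ≥ 815/12 ≈ 67.9167.


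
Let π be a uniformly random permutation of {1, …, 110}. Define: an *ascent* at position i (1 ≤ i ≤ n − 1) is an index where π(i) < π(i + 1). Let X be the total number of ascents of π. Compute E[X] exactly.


Write X = Σ X_I over i = 1, …, 109, with X_I the indicator of one ascent.
There are 109 indicators.
For each fixed i, the pair (π(i), π(i+1)) is a uniformly random ordered pair of distinct values from {1, …, 110}; by symmetry P[π(i) < π(i+1)] = 1/2.
By linearity: E[X] = 109 · (1/2) = (110 − 1) · (1/2) = 109/2 ≈ 54.500.

E[X] = 109/2 = 54.500.


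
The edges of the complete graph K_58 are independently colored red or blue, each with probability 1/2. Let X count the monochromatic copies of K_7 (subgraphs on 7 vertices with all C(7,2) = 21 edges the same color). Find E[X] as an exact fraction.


Let X = Σ_S X_S over the C(58, 7) = 300674088 subsets S of size 7, where X_S = 1 if the K_7 on S is monochromatic.
For a fixed S, the K_7 on S has C(7, 2) = 21 edges. P[all 21 edges red] = (1/2)^21, and likewise for blue, so P[monochromatic] = 2·(1/2)^21 = 2^{1 − 21} = 1/1048576.
Summing: E[X] = C(58, 7) · 2^{1 − 21} = 300674088 · 1/1048576 = 37584261/131072.
Numerically: E[X] ≈ 286.745155.

E[X] = C(58,7)·2^(1−C(7,2)) = 37584261/131072 ≈ 286.745155.


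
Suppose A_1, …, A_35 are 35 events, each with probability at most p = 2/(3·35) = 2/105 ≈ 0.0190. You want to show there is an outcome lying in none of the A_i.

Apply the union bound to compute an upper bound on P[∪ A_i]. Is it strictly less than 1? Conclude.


Union bound: P[∪_{i=1}^{35} A_i] ≤ Σ_i P[A_i] ≤ 35·p = 35·(2/105) = 2/3.
Numerically: 2/3 ≈ 0.6667.
Is 2/3 < 1? YES.
Since P[∪ A_i] ≤ 2/3 < 1, the complement has P[∩ A_i^c] ≥ 1 − 2/3 = 1/3 > 0, so some outcome avoids every A_i.

35·p = 2/3 ≈ 0.6667; existence CERTIFIED by the union bound.


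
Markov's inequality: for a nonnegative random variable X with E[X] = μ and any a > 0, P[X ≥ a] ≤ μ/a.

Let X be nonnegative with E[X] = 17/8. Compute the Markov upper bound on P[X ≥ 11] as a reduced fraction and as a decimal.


μ = E[X] = 17/8, a = 11.
Markov: P[X ≥ 11] ≤ μ/a = (17/8)/11 = 17/88.
Numerically: ≈ 0.1932.
(Since a = 11 > μ = 2.1250, the bound 17/88 is < 1 and informative.)

P[X ≥ 11] ≤ 17/88 ≈ 0.1932.


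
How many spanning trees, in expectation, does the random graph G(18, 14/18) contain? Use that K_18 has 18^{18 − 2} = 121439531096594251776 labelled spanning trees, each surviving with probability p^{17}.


K_18 has 18^{18 − 2} = 121439531096594251776 labelled spanning trees.
For each such spanning tree H, let X_H = 1 if all 17 edges of H are present in G. Then P[X_H = 1] = p^{17} = (7/9)^{17} = 232630513987207/16677181699666569.
By linearity of expectation: E[X] = Σ_H E[X_H] = 121439531096594251776 · p^{17} = 121439531096594251776 · 232630513987207/16677181699666569 = 15245673364665597952/9.
Numerically: E[X] ≈ 1.69e+18.

E[X] = 121439531096594251776 · (7/9)^{17} = 15245673364665597952/9 ≈ 1.69e+18.


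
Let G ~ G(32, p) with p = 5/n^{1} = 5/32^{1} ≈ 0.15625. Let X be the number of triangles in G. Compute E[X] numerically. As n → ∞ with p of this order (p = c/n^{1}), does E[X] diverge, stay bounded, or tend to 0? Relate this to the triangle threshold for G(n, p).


Number of potential triangles: C(32, 3) = 4960.
Each occurs with probability p³ ≈ (0.15625)³ ≈ 3.8146973e-03.
By linearity: E[X] = C(32, 3)·p³ ≈ 4960 · 3.8146973e-03 ≈ 18.92090.
Here α = 1, so p = 5/n is exactly at the triangle threshold p ~ 1/n. Asymptotically E[X] → c³/6 = 5³/6 = 125/6 ≈ 20.83333, a bounded constant. In this regime the triangle count is asymptotically Poisson(c³/6).

E[X] ≈ 18.92090; in regime p = Θ(1/n^{1}) E[X] stays bounded (at the triangle threshold p ~ 1/n).


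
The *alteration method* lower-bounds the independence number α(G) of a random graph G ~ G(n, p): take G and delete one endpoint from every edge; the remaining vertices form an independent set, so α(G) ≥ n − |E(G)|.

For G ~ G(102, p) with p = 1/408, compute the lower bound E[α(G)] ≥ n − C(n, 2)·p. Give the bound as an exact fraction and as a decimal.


E[|E(G)|] = C(102, 2)·p = 5151 · (1/408) = 101/8.
E[α(G)] ≥ n − E[|E(G)|] = 102 − 101/8 = 715/8.
Numerically: ≈ 89.375000.
(This is only a lower bound; the true E[α(G)] may be larger.)

E[α(G)] ≥ 715/8 ≈ 89.375000.


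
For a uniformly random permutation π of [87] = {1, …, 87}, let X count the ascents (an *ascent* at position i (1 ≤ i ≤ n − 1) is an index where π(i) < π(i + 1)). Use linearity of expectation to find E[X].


Write X = Σ X_I over i = 1, …, 86, with X_I the indicator of one ascent.
There are 86 indicators.
For each fixed i, the pair (π(i), π(i+1)) is a uniformly random ordered pair of distinct values from {1, …, 87}; by symmetry P[π(i) < π(i+1)] = 1/2.
By linearity: E[X] = 86 · (1/2) = (87 − 1) · (1/2) = 43 ≈ 43.000000.

E[X] = 43 = 43.000000.


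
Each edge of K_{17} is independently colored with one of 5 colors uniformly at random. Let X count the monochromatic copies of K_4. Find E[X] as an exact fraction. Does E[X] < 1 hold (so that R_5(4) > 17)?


E[X] = C(17, 4) · 5^{1 − 6} = 2380 · 5^{−5} = 2380/3125.
As a reduced fraction: E[X] = 476/625 ≈ 0.7616000.
Is E[X] < 1? YES.
Since E[X] < 1, there exists a 5-coloring of K_{17} with no monochromatic K_4; hence R_5(4) > 17.

E[X] = 476/625 ≈ 0.7616000; E[X] < 1, so R_5(4) > 17.


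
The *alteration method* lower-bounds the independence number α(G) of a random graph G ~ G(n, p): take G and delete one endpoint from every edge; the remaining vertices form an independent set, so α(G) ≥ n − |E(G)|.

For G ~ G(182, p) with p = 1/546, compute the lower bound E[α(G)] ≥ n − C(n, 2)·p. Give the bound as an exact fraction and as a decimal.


E[|E(G)|] = C(182, 2)·p = 16471 · (1/546) = 181/6.
E[α(G)] ≥ n − E[|E(G)|] = 182 − 181/6 = 911/6.
Numerically: ≈ 151.833333.
(This is only a lower bound; the true E[α(G)] may be larger.)

E[α(G)] ≥ 911/6 ≈ 151.833333.


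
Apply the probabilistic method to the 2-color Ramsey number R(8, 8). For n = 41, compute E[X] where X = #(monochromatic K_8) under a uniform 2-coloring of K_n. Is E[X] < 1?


E[X] = C(41, 8) · 2^{1 − 28} = 95548245 · 2^{−27} = 95548245/134217728.
As a reduced fraction: E[X] = 95548245/134217728 ≈ 0.711890.
Is E[X] < 1? YES.
Since E[X] < 1, there exists a 2-coloring of K_{41} with no monochromatic K_8; hence R(8, 8) > 41.

E[X] = 95548245/134217728 ≈ 0.711890; E[X] < 1, so R(8, 8) > 41.


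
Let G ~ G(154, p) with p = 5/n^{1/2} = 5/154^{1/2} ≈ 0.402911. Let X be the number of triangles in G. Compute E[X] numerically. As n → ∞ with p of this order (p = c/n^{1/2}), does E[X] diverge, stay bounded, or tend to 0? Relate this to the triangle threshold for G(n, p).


Number of potential triangles: C(154, 3) = 596904.
Each occurs with probability p³ ≈ (0.402911)³ ≈ 6.54077081e-02.
By linearity: E[X] = C(154, 3)·p³ ≈ 596904 · 6.54077081e-02 ≈ 39042.122607.
Since α = 1/2 < 1, p = c/n^{1/2} ≫ 1/n is above the triangle threshold p ~ 1/n. Asymptotically E[X] ~ (c³/6)·n^{3(1−α)} = (5³/6)·n^{1.5} → ∞; triangles are abundant w.h.p.

E[X] ≈ 39042.122607; in regime p = Θ(1/n^{1/2}) E[X] diverges (above the triangle threshold p ~ 1/n).


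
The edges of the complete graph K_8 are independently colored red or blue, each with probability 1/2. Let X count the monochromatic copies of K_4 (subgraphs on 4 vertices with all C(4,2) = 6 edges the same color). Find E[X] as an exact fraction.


Let X = Σ_S X_S over the C(8, 4) = 70 subsets S of size 4, where X_S = 1 if the K_4 on S is monochromatic.
For a fixed S, the K_4 on S has C(4, 2) = 6 edges. P[all 6 edges red] = (1/2)^6, and likewise for blue, so P[monochromatic] = 2·(1/2)^6 = 2^{1 − 6} = 1/32.
Summing: E[X] = C(8, 4) · 2^{1 − 6} = 70 · 1/32 = 35/16.
Numerically: E[X] ≈ 2.18750.

E[X] = C(8,4)·2^(1−C(4,2)) = 35/16 ≈ 2.18750.


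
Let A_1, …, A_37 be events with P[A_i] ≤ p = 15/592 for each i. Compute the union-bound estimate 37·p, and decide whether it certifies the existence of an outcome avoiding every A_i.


Union bound: P[∪_{i=1}^{37} A_i] ≤ Σ_i P[A_i] ≤ 37·p = 37·(15/592) = 15/16.
Numerically: 15/16 ≈ 0.9375000.
Is 15/16 < 1? YES.
Since P[∪ A_i] ≤ 15/16 < 1, the complement has P[∩ A_i^c] ≥ 1 − 15/16 = 1/16 > 0, so some outcome avoids every A_i.

37·p = 15/16 ≈ 0.9375000; existence CERTIFIED by the union bound.


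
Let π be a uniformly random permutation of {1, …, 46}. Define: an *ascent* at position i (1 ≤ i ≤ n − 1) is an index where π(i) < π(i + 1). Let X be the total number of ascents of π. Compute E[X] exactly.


Write X = Σ X_I over i = 1, …, 45, with X_I the indicator of one ascent.
There are 45 indicators.
For each fixed i, the pair (π(i), π(i+1)) is a uniformly random ordered pair of distinct values from {1, …, 46}; by symmetry P[π(i) < π(i+1)] = 1/2.
By linearity: E[X] = 45 · (1/2) = (46 − 1) · (1/2) = 45/2 ≈ 22.500000.

E[X] = 45/2 = 22.500000.


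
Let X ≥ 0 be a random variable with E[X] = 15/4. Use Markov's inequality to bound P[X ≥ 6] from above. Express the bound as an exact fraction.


μ = E[X] = 15/4, a = 6.
Markov: P[X ≥ 6] ≤ μ/a = (15/4)/6 = 5/8.
Numerically: ≈ 0.625000.
(Since a = 6 > μ = 3.750000, the bound 5/8 is < 1 and informative.)

P[X ≥ 6] ≤ 5/8 ≈ 0.625000.


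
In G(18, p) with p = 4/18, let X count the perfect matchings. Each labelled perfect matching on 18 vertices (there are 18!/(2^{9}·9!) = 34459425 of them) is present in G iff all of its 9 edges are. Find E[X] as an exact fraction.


K_18 has 18!/(2^{9}·9!) = 34459425 labelled perfect matchings.
For each such perfect matching H, let X_H = 1 if all 9 edges of H are present in G. Then P[X_H = 1] = p^{9} = (2/9)^{9} = 512/387420489.
By linearity of expectation: E[X] = Σ_H E[X_H] = 34459425 · p^{9} = 34459425 · 512/387420489 = 217817600/4782969.
Numerically: E[X] ≈ 45.54.

E[X] = 34459425 · (2/9)^{9} = 217817600/4782969 ≈ 45.54.


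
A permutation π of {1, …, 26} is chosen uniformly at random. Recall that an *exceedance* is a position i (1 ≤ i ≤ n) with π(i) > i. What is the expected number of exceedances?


Write X = Σ_{i=1}^{26} X_i, where X_i = 1_{π(i) > i}.
For each fixed i, π(i) is uniform over {1, …, 26} (marginal of a uniform permutation), so P[π(i) > i] = (n − i)/n. Summing: Σ_{i=1}^{26} (n − i)/n = (0 + 1 + … + 25)/26 = 26(26 − 1)/(2·26) = (26 − 1)/2.
Hence E[X] = Σ_{i=1}^{26} (26 − i)/26 = 25/2 ≈ 12.5000.

E[X] = 25/2 = 12.5000.


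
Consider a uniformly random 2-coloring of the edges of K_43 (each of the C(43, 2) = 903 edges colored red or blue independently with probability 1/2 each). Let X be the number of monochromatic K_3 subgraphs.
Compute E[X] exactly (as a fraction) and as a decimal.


Let X = Σ_S X_S over the C(43, 3) = 12341 subsets S of size 3, where X_S = 1 if the K_3 on S is monochromatic.
For a fixed S, the K_3 on S has C(3, 2) = 3 edges. P[all 3 edges red] = (1/2)^3, and likewise for blue, so P[monochromatic] = 2·(1/2)^3 = 2^{1 − 3} = 1/4.
By linearity: E[X] = C(43, 3) · 2^{1 − 3} = 12341 · 1/4 = 12341/4.
Numerically: E[X] ≈ 3085.250.

E[X] = C(43,3)·2^(1−C(3,2)) = 12341/4 ≈ 3085.250.


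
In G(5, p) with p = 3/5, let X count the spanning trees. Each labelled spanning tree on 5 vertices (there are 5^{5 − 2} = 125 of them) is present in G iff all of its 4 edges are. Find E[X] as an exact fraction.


K_5 has 5^{5 − 2} = 125 labelled spanning trees.
For each such spanning tree H, let X_H = 1 if all 4 edges of H are present in G. Then P[X_H = 1] = p^{4} = (3/5)^{4} = 81/625.
Summing the indicators: E[X] = Σ_H E[X_H] = 125 · p^{4} = 125 · 81/625 = 81/5.
Numerically: E[X] ≈ 16.2.

E[X] = 125 · (3/5)^{4} = 81/5 ≈ 16.2.


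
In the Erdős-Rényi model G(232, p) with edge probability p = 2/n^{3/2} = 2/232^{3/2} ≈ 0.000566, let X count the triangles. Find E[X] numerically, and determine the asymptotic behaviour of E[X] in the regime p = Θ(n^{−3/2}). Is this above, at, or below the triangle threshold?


Number of potential triangles: C(232, 3) = 2054360.
Each occurs with probability p³ ≈ (0.000566)³ ≈ 1.81298e-10.
By linearity: E[X] = C(232, 3)·p³ ≈ 2054360 · 1.81298e-10 ≈ 0.000.
Since α = 3/2 > 1, p = c/n^{3/2} = o(1/n) is below the triangle threshold p ~ 1/n. Asymptotically E[X] ~ (c³/6)·n^{3(1−α)} = (2³/6)·n^{-1.5} → 0, so by Markov's inequality G has no triangles w.h.p.

E[X] ≈ 0.000; in regime p = Θ(1/n^{3/2}) E[X] tends to 0 (below the triangle threshold p ~ 1/n).


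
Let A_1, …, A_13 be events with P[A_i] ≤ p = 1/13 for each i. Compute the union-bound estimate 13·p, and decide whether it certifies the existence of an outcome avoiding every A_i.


Union bound: P[∪_{i=1}^{13} A_i] ≤ Σ_i P[A_i] ≤ 13·p = 13·(1/13) = 1.
Numerically: 1 ≈ 1.000.
Is 1 < 1? NO.
Since the bound 1 is ≥ 1, the union bound is uninformative here; it does NOT by itself certify existence.

13·p = 1 ≈ 1.000; existence NOT certified by the union bound.


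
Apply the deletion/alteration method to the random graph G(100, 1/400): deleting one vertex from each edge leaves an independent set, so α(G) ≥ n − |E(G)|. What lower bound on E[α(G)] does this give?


E[|E(G)|] = C(100, 2)·p = 4950 · (1/400) = 99/8.
E[α(G)] ≥ n − E[|E(G)|] = 100 − 99/8 = 701/8.
Numerically: ≈ 87.625.
(This is only a lower bound; the true E[α(G)] may be larger.)

E[α(G)] ≥ 701/8 ≈ 87.625.


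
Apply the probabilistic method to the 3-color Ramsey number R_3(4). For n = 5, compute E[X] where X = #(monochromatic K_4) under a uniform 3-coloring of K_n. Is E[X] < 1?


E[X] = C(5, 4) · 3^{1 − 6} = 5 · 3^{−5} = 5/243.
As a reduced fraction: E[X] = 5/243 ≈ 0.02058.
Is E[X] < 1? YES.
Since E[X] < 1, there exists a 3-coloring of K_{5} with no monochromatic K_4; hence R_3(4) > 5.

E[X] = 5/243 ≈ 0.02058; E[X] < 1, so R_3(4) > 5.


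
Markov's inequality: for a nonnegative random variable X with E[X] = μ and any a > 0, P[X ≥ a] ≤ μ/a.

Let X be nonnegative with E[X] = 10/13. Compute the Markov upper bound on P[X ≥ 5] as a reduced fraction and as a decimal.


μ = E[X] = 10/13, a = 5.
Markov: P[X ≥ 5] ≤ μ/a = (10/13)/5 = 2/13.
Numerically: ≈ 0.153846.
(Since a = 5 > μ = 0.769231, the bound 2/13 is < 1 and informative.)

P[X ≥ 5] ≤ 2/13 ≈ 0.153846.


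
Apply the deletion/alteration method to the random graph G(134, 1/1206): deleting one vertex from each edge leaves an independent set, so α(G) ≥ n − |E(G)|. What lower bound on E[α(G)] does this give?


E[|E(G)|] = C(134, 2)·p = 8911 · (1/1206) = 133/18.
E[α(G)] ≥ n − E[|E(G)|] = 134 − 133/18 = 2279/18.
Numerically: ≈ 126.6111.
(This is only a lower bound; the true E[α(G)] may be larger.)

E[α(G)] ≥ 2279/18 ≈ 126.6111.


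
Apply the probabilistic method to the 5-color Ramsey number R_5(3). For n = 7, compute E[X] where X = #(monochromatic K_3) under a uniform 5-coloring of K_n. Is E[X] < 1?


E[X] = C(7, 3) · 5^{1 − 3} = 35 · 5^{−2} = 35/25.
As a reduced fraction: E[X] = 7/5 ≈ 1.4000000.
Is E[X] < 1? NO.
Since E[X] ≥ 1, the first-moment bound is inconclusive at n = 7; it does NOT by itself certify R_5(3) > 7.

E[X] = 7/5 ≈ 1.4000000; E[X] ≥ 1; first-moment method inconclusive here.


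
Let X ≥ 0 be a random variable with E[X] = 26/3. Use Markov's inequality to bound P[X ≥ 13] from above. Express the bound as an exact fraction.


μ = E[X] = 26/3, a = 13.
Markov: P[X ≥ 13] ≤ μ/a = (26/3)/13 = 2/3.
Numerically: ≈ 0.666667.
(Since a = 13 > μ = 8.666667, the bound 2/3 is < 1 and informative.)

P[X ≥ 13] ≤ 2/3 ≈ 0.666667.


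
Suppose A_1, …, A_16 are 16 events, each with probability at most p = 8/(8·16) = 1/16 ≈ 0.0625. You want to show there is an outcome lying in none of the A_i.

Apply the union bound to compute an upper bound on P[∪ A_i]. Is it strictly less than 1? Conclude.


Union bound: P[∪_{i=1}^{16} A_i] ≤ Σ_i P[A_i] ≤ 16·p = 16·(1/16) = 1.
Numerically: 1 ≈ 1.0000.
Is 1 < 1? NO.
Since the bound 1 is ≥ 1, the union bound is uninformative here; it does NOT by itself certify existence.

16·p = 1 ≈ 1.0000; existence NOT certified by the union bound.


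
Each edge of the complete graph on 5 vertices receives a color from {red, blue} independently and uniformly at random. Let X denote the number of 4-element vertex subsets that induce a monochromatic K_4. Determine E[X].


Let X = Σ_S X_S over the C(5, 4) = 5 subsets S of size 4, where X_S = 1 if the K_4 on S is monochromatic.
For a fixed S, the K_4 on S has C(4, 2) = 6 edges. P[all 6 edges red] = (1/2)^6, and likewise for blue, so P[monochromatic] = 2·(1/2)^6 = 2^{1 − 6} = 1/32.
By linearity of expectation: E[X] = C(5, 4) · 2^{1 − 6} = 5 · 1/32 = 5/32.
Numerically: E[X] ≈ 0.1562.

E[X] = C(5,4)·2^(1−C(4,2)) = 5/32 ≈ 0.1562.


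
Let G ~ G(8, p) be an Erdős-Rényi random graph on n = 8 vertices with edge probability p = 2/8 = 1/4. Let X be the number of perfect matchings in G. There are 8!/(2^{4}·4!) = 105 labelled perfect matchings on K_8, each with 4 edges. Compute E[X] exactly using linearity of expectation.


K_8 has 8!/(2^{4}·4!) = 105 labelled perfect matchings.
For each such perfect matching H, let X_H = 1 if all 4 edges of H are present in G. Then P[X_H = 1] = p^{4} = (1/4)^{4} = 1/256.
Summing the indicators: E[X] = Σ_H E[X_H] = 105 · p^{4} = 105 · 1/256 = 105/256.
Numerically: E[X] ≈ 0.4102.

E[X] = 105 · (1/4)^{4} = 105/256 ≈ 0.4102.


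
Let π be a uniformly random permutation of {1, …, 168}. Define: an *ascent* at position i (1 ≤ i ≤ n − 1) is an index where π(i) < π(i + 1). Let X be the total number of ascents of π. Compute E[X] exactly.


Write X = Σ X_I over i = 1, …, 167, with X_I the indicator of one ascent.
There are 167 indicators.
For each fixed i, the pair (π(i), π(i+1)) is a uniformly random ordered pair of distinct values from {1, …, 168}; by symmetry P[π(i) < π(i+1)] = 1/2.
By linearity: E[X] = 167 · (1/2) = (168 − 1) · (1/2) = 167/2 ≈ 83.5000.

E[X] = 167/2 = 83.5000.


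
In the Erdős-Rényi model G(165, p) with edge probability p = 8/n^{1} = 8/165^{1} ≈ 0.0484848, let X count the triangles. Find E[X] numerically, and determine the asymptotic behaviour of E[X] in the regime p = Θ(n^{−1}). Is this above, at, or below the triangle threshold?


Number of potential triangles: C(165, 3) = 735130.
Each occurs with probability p³ ≈ (0.0484848)³ ≈ 1.13977238e-04.
By linearity: E[X] = C(165, 3)·p³ ≈ 735130 · 1.13977238e-04 ≈ 83.788087.
Here α = 1, so p = 8/n is exactly at the triangle threshold p ~ 1/n. Asymptotically E[X] → c³/6 = 8³/6 = 256/3 ≈ 85.333333, a bounded constant. In this regime the triangle count is asymptotically Poisson(c³/6).

E[X] ≈ 83.788087; in regime p = Θ(1/n^{1}) E[X] stays bounded (at the triangle threshold p ~ 1/n).


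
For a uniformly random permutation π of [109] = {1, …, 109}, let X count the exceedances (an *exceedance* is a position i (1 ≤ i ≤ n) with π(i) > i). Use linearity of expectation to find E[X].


Write X = Σ_{i=1}^{109} X_i, where X_i = 1_{π(i) > i}.
For each fixed i, π(i) is uniform over {1, …, 109} (marginal of a uniform permutation), so P[π(i) > i] = (n − i)/n. Summing: Σ_{i=1}^{109} (n − i)/n = (0 + 1 + … + 108)/109 = 109(109 − 1)/(2·109) = (109 − 1)/2.
Hence E[X] = Σ_{i=1}^{109} (109 − i)/109 = 54 ≈ 54.00000.

E[X] = 54 = 54.00000.


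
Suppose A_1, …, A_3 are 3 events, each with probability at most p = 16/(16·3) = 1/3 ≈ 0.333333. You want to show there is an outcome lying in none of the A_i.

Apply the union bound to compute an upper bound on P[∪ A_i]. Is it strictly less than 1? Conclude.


Union bound: P[∪_{i=1}^{3} A_i] ≤ Σ_i P[A_i] ≤ 3·p = 3·(1/3) = 1.
Numerically: 1 ≈ 1.000000.
Is 1 < 1? NO.
Since the bound 1 is ≥ 1, the union bound is uninformative here; it does NOT by itself certify existence.

3·p = 1 ≈ 1.000000; existence NOT certified by the union bound.


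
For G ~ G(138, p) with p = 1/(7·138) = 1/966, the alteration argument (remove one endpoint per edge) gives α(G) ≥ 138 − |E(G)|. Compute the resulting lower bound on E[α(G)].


E[|E(G)|] = C(138, 2)·p = 9453 · (1/966) = 137/14.
E[α(G)] ≥ n − E[|E(G)|] = 138 − 137/14 = 1795/14.
Numerically: ≈ 128.2143.
(This is only a lower bound; the true E[α(G)] may be larger.)

E[α(G)] ≥ 1795/14 ≈ 128.2143.


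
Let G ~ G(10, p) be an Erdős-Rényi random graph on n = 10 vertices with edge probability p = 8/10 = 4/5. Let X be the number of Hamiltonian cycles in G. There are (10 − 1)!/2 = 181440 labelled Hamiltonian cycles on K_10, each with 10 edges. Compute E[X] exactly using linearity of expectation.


K_10 has (10 − 1)!/2 = 181440 labelled Hamiltonian cycles.
For each such Hamiltonian cycle H, let X_H = 1 if all 10 edges of H are present in G. Then P[X_H = 1] = p^{10} = (4/5)^{10} = 1048576/9765625.
By linearity of expectation: E[X] = Σ_H E[X_H] = 181440 · p^{10} = 181440 · 1048576/9765625 = 38050725888/1953125.
Numerically: E[X] ≈ 1.948e+04.

E[X] = 181440 · (4/5)^{10} = 38050725888/1953125 ≈ 1.948e+04.
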